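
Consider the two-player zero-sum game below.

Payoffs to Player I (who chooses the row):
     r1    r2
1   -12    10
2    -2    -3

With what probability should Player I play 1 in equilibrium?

Row minima are -12 and -3, so Player I's maximin is -3; column maxima are -2 and 10, so Player II's minimax is -2. These differ, so the equilibrium is in mixed strategies.
Let Player I play 1 with probability p. Player II is indifferent when −12p − 2(1−p) = 10p − 3(1−p), giving p = 1/23.

1/23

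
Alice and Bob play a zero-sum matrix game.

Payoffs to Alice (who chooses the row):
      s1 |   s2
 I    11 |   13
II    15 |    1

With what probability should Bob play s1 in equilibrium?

Row minima are 11 and 1, so Alice's maximin is 11; column maxima are 15 and 13, so Bob's minimax is 13. These differ, so the equilibrium is in mixed strategies.
Let Bob play s1 with probability q. Alice is indifferent when 11q + 13(1−q) = 15q + (1−q), giving q = 3/4.

3/4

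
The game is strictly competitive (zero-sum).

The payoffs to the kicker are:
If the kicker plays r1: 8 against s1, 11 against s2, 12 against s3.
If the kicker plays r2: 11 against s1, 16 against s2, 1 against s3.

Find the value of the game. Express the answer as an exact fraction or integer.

Column s2 is strictly dominated by s1 for the goalkeeper (it gives the kicker more in every row).
The remaining 2×2 game on (r1, r2) × (s1, s3) has no saddle point. Let the kicker play r1 with probability p; indifference gives 8p + 11(1−p) = 12p + (1−p), so p = 5/7.
Similarly the goalkeeper's optimal q on s1 is 11/14, and the value is 8·(11/14) + (12)·(3/14) = 62/7.

62/7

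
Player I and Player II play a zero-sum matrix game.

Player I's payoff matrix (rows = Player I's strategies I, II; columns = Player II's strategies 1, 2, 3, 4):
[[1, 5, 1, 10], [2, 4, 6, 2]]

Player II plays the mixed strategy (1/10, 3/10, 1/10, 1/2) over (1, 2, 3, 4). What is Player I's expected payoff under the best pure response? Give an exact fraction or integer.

I: (1)·(1/10) + (5)·(3/10) + (1)·(1/10) + (10)·(1/2) = 67/10.
II: (2)·(1/10) + (4)·(3/10) + (6)·(1/10) + (2)·(1/2) = 3.
The best pure response is I with expected payoff 67/10.

67/10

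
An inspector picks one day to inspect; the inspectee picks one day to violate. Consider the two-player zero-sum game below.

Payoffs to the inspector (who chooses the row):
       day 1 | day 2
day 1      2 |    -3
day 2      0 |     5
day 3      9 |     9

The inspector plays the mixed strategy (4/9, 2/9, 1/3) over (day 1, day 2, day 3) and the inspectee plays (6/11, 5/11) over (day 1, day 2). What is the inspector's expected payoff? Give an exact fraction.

335/99

Against (6/11, 5/11), each row's expected payoff is day 1: -3/11; day 2: 25/11; day 3: 9.
Taking the (4/9, 2/9, 1/3)-weighted average: (4/9)·(-3/11) + (2/9)·(25/11) + (1/3)·(9) = 335/99.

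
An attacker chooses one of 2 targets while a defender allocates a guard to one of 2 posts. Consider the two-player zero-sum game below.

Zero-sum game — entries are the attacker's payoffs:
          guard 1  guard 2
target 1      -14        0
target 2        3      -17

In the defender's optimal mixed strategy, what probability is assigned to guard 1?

Row minima are -14 and -17, so the attacker's maximin is -14; column maxima are 3 and 0, so the defender's minimax is 0. These differ, so the equilibrium is in mixed strategies.
Let the defender play guard 1 with probability q. The attacker is indifferent when −14q = 3q − 17(1−q), giving q = 1/2.

1/2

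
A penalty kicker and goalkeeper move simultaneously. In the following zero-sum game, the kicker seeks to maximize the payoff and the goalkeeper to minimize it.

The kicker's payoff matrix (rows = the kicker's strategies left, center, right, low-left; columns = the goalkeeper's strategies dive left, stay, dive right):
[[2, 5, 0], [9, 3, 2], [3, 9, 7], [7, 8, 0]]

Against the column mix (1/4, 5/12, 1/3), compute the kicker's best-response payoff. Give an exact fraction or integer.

41/6

left: (2)·(1/4) + (5)·(5/12) + (0)·(1/3) = 31/12.
center: (9)·(1/4) + (3)·(5/12) + (2)·(1/3) = 25/6.
right: (3)·(1/4) + (9)·(5/12) + (7)·(1/3) = 41/6.
low-left: (7)·(1/4) + (8)·(5/12) + (0)·(1/3) = 61/12.
The best pure response is right with expected payoff 41/6.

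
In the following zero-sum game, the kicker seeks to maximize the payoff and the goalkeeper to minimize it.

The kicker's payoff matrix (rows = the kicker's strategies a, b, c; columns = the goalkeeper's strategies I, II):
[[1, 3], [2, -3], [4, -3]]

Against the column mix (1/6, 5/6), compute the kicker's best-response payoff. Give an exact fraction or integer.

a: (1)·(1/6) + (3)·(5/6) = 8/3.
b: (2)·(1/6) + (-3)·(5/6) = -13/6.
c: (4)·(1/6) + (-3)·(5/6) = -11/6.
The best pure response is a with expected payoff 8/3.

8/3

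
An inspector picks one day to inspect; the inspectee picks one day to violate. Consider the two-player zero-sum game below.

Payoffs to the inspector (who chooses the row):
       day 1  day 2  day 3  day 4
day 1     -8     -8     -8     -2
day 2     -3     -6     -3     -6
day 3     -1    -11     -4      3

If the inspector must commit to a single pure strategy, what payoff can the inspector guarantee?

The worst-case payoff for each row is day 1: -8, day 2: -6, day 3: -11.
The best of these is -6.

-6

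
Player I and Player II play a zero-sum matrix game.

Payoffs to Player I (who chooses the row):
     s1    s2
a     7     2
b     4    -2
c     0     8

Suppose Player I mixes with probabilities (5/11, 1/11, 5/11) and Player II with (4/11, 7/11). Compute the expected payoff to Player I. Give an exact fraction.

Against (4/11, 7/11), each row's expected payoff is a: 42/11; b: 2/11; c: 56/11.
Taking the (5/11, 1/11, 5/11)-weighted average: (5/11)·(42/11) + (1/11)·(2/11) + (5/11)·(56/11) = 492/121.

492/121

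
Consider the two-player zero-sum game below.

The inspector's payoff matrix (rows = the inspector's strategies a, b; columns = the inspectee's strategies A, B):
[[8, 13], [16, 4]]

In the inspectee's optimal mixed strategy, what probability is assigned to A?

Row minima are 8 and 4, so the inspector's maximin is 8; column maxima are 16 and 13, so the inspectee's minimax is 13. These differ, so the equilibrium is in mixed strategies.
Let the inspectee play A with probability q. The inspector is indifferent when 8q + 13(1−q) = 16q + 4(1−q), giving q = 9/17.

9/17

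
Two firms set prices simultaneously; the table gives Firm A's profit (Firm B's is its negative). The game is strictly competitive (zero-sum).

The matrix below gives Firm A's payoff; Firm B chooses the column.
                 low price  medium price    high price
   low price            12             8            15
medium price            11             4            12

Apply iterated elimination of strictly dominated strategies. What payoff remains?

Column high price is strictly dominated by low price for Firm B (12<15, 11<12); eliminate high price.
Row medium price is strictly dominated by row low price (12>11, 8>4); eliminate medium price.
Column low price is strictly dominated by medium price for Firm B (8<12); eliminate low price.
Only (low price, medium price) remains, with payoff 8.

8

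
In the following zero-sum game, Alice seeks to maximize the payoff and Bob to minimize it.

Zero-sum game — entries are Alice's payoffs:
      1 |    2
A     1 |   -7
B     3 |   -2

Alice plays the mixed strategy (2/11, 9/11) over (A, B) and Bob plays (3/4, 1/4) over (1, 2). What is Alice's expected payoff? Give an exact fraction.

Against (3/4, 1/4), each row's expected payoff is A: -1; B: 7/4.
Taking the (2/11, 9/11)-weighted average: (2/11)·(-1) + (9/11)·(7/4) = 5/4.

5/4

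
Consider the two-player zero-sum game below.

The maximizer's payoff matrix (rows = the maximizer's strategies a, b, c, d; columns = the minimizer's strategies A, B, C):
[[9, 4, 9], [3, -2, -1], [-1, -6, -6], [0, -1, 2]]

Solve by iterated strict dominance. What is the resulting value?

4

Column A is strictly dominated by B for the minimizer (4<9, -2<3, -6<-1, -1<0); eliminate A.
Row b is strictly dominated by row a (4>-2, 9>-1); eliminate b.
Row c is strictly dominated by row a (4>-6, 9>-6); eliminate c.
Column C is strictly dominated by B for the minimizer (4<9, -1<2); eliminate C.
Row d is strictly dominated by row a (4>-1); eliminate d.
Only (a, B) remains, with payoff 4.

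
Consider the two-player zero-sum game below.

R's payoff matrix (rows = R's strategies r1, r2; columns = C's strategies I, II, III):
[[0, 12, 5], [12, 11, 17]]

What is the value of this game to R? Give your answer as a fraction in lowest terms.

144/13

Column III is strictly dominated by I for C (it gives R more in every row).
The remaining 2×2 game on (r1, r2) × (I, II) has no saddle point. Let R play r1 with probability p; indifference gives 12(1−p) = 12p + 11(1−p), so p = 1/13.
Similarly C's optimal q on I is 1/13, and the value is 0·(1/13) + (12)·(12/13) = 144/13.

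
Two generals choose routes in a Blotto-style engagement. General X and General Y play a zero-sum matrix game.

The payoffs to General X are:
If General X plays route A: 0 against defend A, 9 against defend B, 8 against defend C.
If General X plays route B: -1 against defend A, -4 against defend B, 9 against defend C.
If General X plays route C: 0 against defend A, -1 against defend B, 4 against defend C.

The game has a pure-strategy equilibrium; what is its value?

0

Row minima: 0, -4, -1 → General X's maximin is 0.
Column maxima: 0, 9, 9 → General Y's minimax is 0.
They coincide at (route A, defend A), so the value is 0.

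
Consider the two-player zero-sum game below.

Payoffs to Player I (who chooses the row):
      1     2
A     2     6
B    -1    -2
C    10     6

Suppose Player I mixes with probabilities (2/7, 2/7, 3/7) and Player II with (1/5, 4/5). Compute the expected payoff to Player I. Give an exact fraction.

Against (1/5, 4/5), each row's expected payoff is A: 26/5; B: -9/5; C: 34/5.
Taking the (2/7, 2/7, 3/7)-weighted average: (2/7)·(26/5) + (2/7)·(-9/5) + (3/7)·(34/5) = 136/35.

136/35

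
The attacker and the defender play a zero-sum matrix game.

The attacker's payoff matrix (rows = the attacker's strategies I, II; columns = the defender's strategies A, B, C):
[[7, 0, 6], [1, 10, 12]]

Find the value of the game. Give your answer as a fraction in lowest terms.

35/8

Column C is strictly dominated by B for the defender (it gives the attacker more in every row).
The remaining 2×2 game on (I, II) × (A, B) has no saddle point. Let the attacker play I with probability p; indifference gives 7p + (1−p) = 10(1−p), so p = 9/16.
Similarly the defender's optimal q on A is 5/8, and the value is 7·(5/8) + (0)·(3/8) = 35/8.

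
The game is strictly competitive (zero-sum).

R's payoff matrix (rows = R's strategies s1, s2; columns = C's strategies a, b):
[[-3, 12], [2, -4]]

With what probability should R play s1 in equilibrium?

Row minima are -3 and -4, so R's maximin is -3; column maxima are 2 and 12, so C's minimax is 2. These differ, so the equilibrium is in mixed strategies.
Let R play s1 with probability p. C is indifferent when −3p + 2(1−p) = 12p − 4(1−p), giving p = 2/7.

2/7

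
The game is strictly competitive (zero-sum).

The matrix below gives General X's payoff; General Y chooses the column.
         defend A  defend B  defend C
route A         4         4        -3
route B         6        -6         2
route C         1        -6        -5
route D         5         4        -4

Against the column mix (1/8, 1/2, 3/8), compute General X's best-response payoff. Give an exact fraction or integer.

11/8

route A: (4)·(1/8) + (4)·(1/2) + (-3)·(3/8) = 11/8.
route B: (6)·(1/8) + (-6)·(1/2) + (2)·(3/8) = -3/2.
route C: (1)·(1/8) + (-6)·(1/2) + (-5)·(3/8) = -19/4.
route D: (5)·(1/8) + (4)·(1/2) + (-4)·(3/8) = 9/8.
The best pure response is route A with expected payoff 11/8.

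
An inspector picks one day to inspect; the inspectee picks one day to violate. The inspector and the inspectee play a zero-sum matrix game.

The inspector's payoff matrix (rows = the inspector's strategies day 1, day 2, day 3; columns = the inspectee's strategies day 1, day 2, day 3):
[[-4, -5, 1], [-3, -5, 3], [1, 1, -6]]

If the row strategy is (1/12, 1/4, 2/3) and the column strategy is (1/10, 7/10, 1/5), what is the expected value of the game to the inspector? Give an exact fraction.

Against (1/10, 7/10, 1/5), each row's expected payoff is day 1: -37/10; day 2: -16/5; day 3: -2/5.
Taking the (1/12, 1/4, 2/3)-weighted average: (1/12)·(-37/10) + (1/4)·(-16/5) + (2/3)·(-2/5) = -11/8.

-11/8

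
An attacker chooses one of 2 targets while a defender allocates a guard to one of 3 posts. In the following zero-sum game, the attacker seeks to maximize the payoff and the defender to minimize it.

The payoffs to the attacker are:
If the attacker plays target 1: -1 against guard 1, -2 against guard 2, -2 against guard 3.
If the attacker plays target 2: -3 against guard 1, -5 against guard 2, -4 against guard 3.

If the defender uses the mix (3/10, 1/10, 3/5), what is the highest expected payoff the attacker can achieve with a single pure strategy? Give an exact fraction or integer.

target 1: (-1)·(3/10) + (-2)·(1/10) + (-2)·(3/5) = -17/10.
target 2: (-3)·(3/10) + (-5)·(1/10) + (-4)·(3/5) = -19/5.
The best pure response is target 1 with expected payoff -17/10.

-17/10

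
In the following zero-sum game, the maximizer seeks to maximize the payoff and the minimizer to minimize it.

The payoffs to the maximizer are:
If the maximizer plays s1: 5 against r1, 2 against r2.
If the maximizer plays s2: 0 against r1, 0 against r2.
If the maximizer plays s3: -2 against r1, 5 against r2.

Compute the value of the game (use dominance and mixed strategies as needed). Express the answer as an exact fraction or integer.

29/10

Row s2 is strictly dominated by row s1, so the maximizer never plays it.
The remaining 2×2 game on (s1, s3) × (r1, r2) has no saddle point. Let the maximizer play s1 with probability p; indifference gives 5p − 2(1−p) = 2p + 5(1−p), so p = 7/10.
Similarly the minimizer's optimal q on r1 is 3/10, and the value is 5·(3/10) + (2)·(7/10) = 29/10.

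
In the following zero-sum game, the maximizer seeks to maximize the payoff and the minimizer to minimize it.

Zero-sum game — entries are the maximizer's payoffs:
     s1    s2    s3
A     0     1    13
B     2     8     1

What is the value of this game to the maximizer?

Column s2 is strictly dominated by s1 for the minimizer (it gives the maximizer more in every row).
The remaining 2×2 game on (A, B) × (s1, s3) has no saddle point. Let the maximizer play A with probability p; indifference gives 2(1−p) = 13p + (1−p), so p = 1/14.
Similarly the minimizer's optimal q on s1 is 6/7, and the value is 0·(6/7) + (13)·(1/7) = 13/7.

13/7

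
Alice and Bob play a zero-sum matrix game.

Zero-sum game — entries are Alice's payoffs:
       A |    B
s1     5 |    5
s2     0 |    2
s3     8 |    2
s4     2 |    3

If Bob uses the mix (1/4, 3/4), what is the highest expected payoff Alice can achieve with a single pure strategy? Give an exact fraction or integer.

5

s1: (5)·(1/4) + (5)·(3/4) = 5.
s2: (0)·(1/4) + (2)·(3/4) = 3/2.
s3: (8)·(1/4) + (2)·(3/4) = 7/2.
s4: (2)·(1/4) + (3)·(3/4) = 11/4.
The best pure response is s1 with expected payoff 5.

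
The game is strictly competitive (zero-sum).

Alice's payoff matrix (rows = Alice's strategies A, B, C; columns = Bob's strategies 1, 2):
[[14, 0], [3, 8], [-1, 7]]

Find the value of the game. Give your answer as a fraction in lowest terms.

Row C is strictly dominated by row B, so Alice never plays it.
The remaining 2×2 game on (A, B) × (1, 2) has no saddle point. Let Alice play A with probability p; indifference gives 14p + 3(1−p) = 8(1−p), so p = 5/19.
Similarly Bob's optimal q on 1 is 8/19, and the value is 14·(8/19) + (0)·(11/19) = 112/19.

112/19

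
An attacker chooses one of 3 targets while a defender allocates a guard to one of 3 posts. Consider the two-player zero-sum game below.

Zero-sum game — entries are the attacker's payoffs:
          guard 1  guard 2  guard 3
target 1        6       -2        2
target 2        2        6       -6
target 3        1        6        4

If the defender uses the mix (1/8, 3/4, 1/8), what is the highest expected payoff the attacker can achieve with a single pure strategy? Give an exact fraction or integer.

target 1: (6)·(1/8) + (-2)·(3/4) + (2)·(1/8) = -1/2.
target 2: (2)·(1/8) + (6)·(3/4) + (-6)·(1/8) = 4.
target 3: (1)·(1/8) + (6)·(3/4) + (4)·(1/8) = 41/8.
The best pure response is target 3 with expected payoff 41/8.

41/8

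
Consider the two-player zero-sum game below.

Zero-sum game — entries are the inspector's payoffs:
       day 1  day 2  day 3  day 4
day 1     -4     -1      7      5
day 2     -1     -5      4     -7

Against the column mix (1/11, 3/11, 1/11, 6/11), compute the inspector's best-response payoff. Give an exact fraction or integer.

day 1: (-4)·(1/11) + (-1)·(3/11) + (7)·(1/11) + (5)·(6/11) = 30/11.
day 2: (-1)·(1/11) + (-5)·(3/11) + (4)·(1/11) + (-7)·(6/11) = -54/11.
The best pure response is day 1 with expected payoff 30/11.

30/11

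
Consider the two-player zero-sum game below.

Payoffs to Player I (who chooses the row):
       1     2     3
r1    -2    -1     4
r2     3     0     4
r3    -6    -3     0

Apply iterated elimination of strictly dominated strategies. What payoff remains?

0

Column 3 is strictly dominated by 1 for Player II (-2<4, 3<4, -6<0); eliminate 3.
Row r1 is strictly dominated by row r2 (3>-2, 0>-1); eliminate r1.
Row r3 is strictly dominated by row r2 (3>-6, 0>-3); eliminate r3.
Column 1 is strictly dominated by 2 for Player II (0<3); eliminate 1.
Only (r2, 2) remains, with payoff 0.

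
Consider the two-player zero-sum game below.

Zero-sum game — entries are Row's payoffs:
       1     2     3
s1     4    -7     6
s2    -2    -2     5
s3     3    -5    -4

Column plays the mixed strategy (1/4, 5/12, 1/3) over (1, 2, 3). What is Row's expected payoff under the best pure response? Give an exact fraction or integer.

s1: (4)·(1/4) + (-7)·(5/12) + (6)·(1/3) = 1/12.
s2: (-2)·(1/4) + (-2)·(5/12) + (5)·(1/3) = 1/3.
s3: (3)·(1/4) + (-5)·(5/12) + (-4)·(1/3) = -8/3.
The best pure response is s2 with expected payoff 1/3.

1/3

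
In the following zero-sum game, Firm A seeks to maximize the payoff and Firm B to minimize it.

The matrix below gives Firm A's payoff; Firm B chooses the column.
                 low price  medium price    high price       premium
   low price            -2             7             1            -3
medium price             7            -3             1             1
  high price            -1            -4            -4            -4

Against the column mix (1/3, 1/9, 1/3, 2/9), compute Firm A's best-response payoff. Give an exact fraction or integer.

low price: (-2)·(1/3) + (7)·(1/9) + (1)·(1/3) + (-3)·(2/9) = -2/9.
medium price: (7)·(1/3) + (-3)·(1/9) + (1)·(1/3) + (1)·(2/9) = 23/9.
high price: (-1)·(1/3) + (-4)·(1/9) + (-4)·(1/3) + (-4)·(2/9) = -3.
The best pure response is medium price with expected payoff 23/9.

23/9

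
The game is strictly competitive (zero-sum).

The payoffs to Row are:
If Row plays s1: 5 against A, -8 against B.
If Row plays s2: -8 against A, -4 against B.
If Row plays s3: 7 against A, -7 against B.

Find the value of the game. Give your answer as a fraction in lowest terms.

-14/3

Row s1 is strictly dominated by row s3, so Row never plays it.
The remaining 2×2 game on (s2, s3) × (A, B) has no saddle point. Let Row play s2 with probability p; indifference gives −8p + 7(1−p) = −4p − 7(1−p), so p = 7/9.
Similarly Column's optimal q on A is 1/6, and the value is -8·(1/6) + (-4)·(5/6) = -14/3.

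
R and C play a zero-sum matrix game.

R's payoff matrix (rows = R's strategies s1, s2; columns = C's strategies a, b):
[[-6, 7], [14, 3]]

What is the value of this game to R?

29/6

Row minima are -6 and 3, so R's maximin is 3; column maxima are 14 and 7, so C's minimax is 7. These differ, so the equilibrium is in mixed strategies.
Let R play s1 with probability p. C is indifferent when −6p + 14(1−p) = 7p + 3(1−p), giving p = 11/24.
Let C play a with probability q. R is indifferent when −6q + 7(1−q) = 14q + 3(1−q), giving q = 1/6.
The value is -6·(1/6) + (7)·(5/6) = 29/6.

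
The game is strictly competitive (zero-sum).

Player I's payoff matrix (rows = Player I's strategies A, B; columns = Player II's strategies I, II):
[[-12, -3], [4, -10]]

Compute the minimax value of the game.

-132/23

Row minima are -12 and -10, so Player I's maximin is -10; column maxima are 4 and -3, so Player II's minimax is -3. These differ, so the equilibrium is in mixed strategies.
Let Player I play A with probability p. Player II is indifferent when −12p + 4(1−p) = −3p − 10(1−p), giving p = 14/23.
Let Player II play I with probability q. Player I is indifferent when −12q − 3(1−q) = 4q − 10(1−q), giving q = 7/23.
The value is -12·(7/23) + (-3)·(16/23) = -132/23.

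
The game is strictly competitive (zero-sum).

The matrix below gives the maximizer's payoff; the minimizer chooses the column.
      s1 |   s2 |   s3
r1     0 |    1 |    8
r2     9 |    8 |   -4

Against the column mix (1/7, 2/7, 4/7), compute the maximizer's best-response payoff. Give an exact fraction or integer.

r1: (0)·(1/7) + (1)·(2/7) + (8)·(4/7) = 34/7.
r2: (9)·(1/7) + (8)·(2/7) + (-4)·(4/7) = 9/7.
The best pure response is r1 with expected payoff 34/7.

34/7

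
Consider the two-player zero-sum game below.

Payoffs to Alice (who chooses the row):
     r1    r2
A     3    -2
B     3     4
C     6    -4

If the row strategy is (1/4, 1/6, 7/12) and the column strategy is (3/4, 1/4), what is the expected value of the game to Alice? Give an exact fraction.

145/48

Against (3/4, 1/4), each row's expected payoff is A: 7/4; B: 13/4; C: 7/2.
Taking the (1/4, 1/6, 7/12)-weighted average: (1/4)·(7/4) + (1/6)·(13/4) + (7/12)·(7/2) = 145/48.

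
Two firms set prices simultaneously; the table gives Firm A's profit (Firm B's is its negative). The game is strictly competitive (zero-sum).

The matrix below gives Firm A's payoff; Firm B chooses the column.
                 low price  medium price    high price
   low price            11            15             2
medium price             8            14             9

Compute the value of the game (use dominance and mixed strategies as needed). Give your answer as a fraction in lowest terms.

Column medium price is strictly dominated by low price for Firm B (it gives Firm A more in every row).
The remaining 2×2 game on (low price, medium price) × (low price, high price) has no saddle point. Let Firm A play low price with probability p; indifference gives 11p + 8(1−p) = 2p + 9(1−p), so p = 1/10.
Similarly Firm B's optimal q on low price is 7/10, and the value is 11·(7/10) + (2)·(3/10) = 83/10.

83/10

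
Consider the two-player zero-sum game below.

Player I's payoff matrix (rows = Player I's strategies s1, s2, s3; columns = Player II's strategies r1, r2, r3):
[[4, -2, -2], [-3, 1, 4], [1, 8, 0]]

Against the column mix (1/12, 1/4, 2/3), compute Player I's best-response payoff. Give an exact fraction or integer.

s1: (4)·(1/12) + (-2)·(1/4) + (-2)·(2/3) = -3/2.
s2: (-3)·(1/12) + (1)·(1/4) + (4)·(2/3) = 8/3.
s3: (1)·(1/12) + (8)·(1/4) + (0)·(2/3) = 25/12.
The best pure response is s2 with expected payoff 8/3.

8/3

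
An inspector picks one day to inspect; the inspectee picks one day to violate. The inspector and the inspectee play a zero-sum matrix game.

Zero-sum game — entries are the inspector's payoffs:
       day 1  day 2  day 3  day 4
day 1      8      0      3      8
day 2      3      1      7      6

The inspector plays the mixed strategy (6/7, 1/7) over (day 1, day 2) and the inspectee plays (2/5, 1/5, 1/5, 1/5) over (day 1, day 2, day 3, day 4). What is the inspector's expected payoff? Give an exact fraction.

Against (2/5, 1/5, 1/5, 1/5), each row's expected payoff is day 1: 27/5; day 2: 4.
Taking the (6/7, 1/7)-weighted average: (6/7)·(27/5) + (1/7)·(4) = 26/5.

26/5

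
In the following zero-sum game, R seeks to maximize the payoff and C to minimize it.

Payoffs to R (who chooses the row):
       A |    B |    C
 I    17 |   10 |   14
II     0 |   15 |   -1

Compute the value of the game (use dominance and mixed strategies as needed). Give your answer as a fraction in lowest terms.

11

Column A is strictly dominated by C for C (it gives R more in every row).
The remaining 2×2 game on (I, II) × (B, C) has no saddle point. Let R play I with probability p; indifference gives 10p + 15(1−p) = 14p − (1−p), so p = 4/5.
Similarly C's optimal q on B is 3/4, and the value is 10·(3/4) + (14)·(1/4) = 11.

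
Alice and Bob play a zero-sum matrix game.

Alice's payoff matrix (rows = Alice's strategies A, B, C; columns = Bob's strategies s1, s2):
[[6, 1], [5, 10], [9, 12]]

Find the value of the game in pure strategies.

9

Row minima: 1, 5, 9 → Alice's maximin is 9.
Column maxima: 9, 12 → Bob's minimax is 9.
They coincide at (C, s1), so the value is 9.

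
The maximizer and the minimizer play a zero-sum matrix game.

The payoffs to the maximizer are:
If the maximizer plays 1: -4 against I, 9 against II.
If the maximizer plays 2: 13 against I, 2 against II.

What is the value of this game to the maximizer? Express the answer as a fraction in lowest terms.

Row minima are -4 and 2, so the maximizer's maximin is 2; column maxima are 13 and 9, so the minimizer's minimax is 9. These differ, so the equilibrium is in mixed strategies.
Let the maximizer play 1 with probability p. The minimizer is indifferent when −4p + 13(1−p) = 9p + 2(1−p), giving p = 11/24.
Let the minimizer play I with probability q. The maximizer is indifferent when −4q + 9(1−q) = 13q + 2(1−q), giving q = 7/24.
The value is -4·(7/24) + (9)·(17/24) = 125/24.

125/24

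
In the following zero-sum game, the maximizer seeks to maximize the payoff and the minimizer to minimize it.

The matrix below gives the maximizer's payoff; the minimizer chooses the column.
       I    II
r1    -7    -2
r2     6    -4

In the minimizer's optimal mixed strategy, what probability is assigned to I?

Row minima are -7 and -4, so the maximizer's maximin is -4; column maxima are 6 and -2, so the minimizer's minimax is -2. These differ, so the equilibrium is in mixed strategies.
Let the minimizer play I with probability q. The maximizer is indifferent when −7q − 2(1−q) = 6q − 4(1−q), giving q = 2/15.

2/15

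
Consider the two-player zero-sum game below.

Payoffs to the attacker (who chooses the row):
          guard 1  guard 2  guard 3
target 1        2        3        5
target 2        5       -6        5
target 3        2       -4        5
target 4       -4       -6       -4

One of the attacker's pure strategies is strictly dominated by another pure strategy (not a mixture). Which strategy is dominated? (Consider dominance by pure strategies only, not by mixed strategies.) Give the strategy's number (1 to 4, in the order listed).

4

Compare target 4 with target 1: 2 > -4, 3 > -6, 5 > -4.
So target 1 strictly dominates target 4 for the attacker; target 4 is strictly dominated.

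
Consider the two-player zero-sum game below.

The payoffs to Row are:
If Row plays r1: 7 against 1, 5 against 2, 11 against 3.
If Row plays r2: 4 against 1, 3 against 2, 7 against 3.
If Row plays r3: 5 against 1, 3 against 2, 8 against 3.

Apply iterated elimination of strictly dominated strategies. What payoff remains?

5

Column 3 is strictly dominated by 1 for Column (7<11, 4<7, 5<8); eliminate 3.
Column 1 is strictly dominated by 2 for Column (5<7, 3<4, 3<5); eliminate 1.
Row r2 is strictly dominated by row r1 (5>3); eliminate r2.
Row r3 is strictly dominated by row r1 (5>3); eliminate r3.
Only (r1, 2) remains, with payoff 5.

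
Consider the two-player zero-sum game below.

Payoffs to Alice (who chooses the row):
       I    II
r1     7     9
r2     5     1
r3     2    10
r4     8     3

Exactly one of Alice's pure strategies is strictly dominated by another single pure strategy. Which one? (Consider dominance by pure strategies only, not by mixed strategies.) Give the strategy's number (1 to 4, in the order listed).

Compare r2 with r1: 7 > 5, 9 > 1.
So r1 strictly dominates r2 for Alice; r2 is strictly dominated.

2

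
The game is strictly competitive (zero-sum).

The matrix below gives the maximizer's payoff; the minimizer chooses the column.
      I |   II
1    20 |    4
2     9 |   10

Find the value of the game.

164/17

Row minima are 4 and 9, so the maximizer's maximin is 9; column maxima are 20 and 10, so the minimizer's minimax is 10. These differ, so the equilibrium is in mixed strategies.
Let the maximizer play 1 with probability p. The minimizer is indifferent when 20p + 9(1−p) = 4p + 10(1−p), giving p = 1/17.
Let the minimizer play I with probability q. The maximizer is indifferent when 20q + 4(1−q) = 9q + 10(1−q), giving q = 6/17.
The value is 20·(6/17) + (4)·(11/17) = 164/17.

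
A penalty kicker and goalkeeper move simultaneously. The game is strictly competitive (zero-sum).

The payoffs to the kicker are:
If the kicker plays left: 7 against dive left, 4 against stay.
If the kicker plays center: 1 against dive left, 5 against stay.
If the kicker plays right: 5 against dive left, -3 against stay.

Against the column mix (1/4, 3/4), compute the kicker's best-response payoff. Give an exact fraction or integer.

19/4

left: (7)·(1/4) + (4)·(3/4) = 19/4.
center: (1)·(1/4) + (5)·(3/4) = 4.
right: (5)·(1/4) + (-3)·(3/4) = -1.
The best pure response is left with expected payoff 19/4.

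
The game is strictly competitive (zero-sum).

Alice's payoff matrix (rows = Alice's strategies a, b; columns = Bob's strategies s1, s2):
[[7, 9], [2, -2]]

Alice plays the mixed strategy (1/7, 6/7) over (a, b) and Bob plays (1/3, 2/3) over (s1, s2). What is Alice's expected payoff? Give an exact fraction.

13/21

Against (1/3, 2/3), each row's expected payoff is a: 25/3; b: -2/3.
Taking the (1/7, 6/7)-weighted average: (1/7)·(25/3) + (6/7)·(-2/3) = 13/21.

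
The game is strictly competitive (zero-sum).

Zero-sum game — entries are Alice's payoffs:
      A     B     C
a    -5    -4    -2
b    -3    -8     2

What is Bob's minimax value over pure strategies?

The worst case (largest entry) in each column is A: -3, B: -4, C: 2.
The best (smallest) of these is -4.

-4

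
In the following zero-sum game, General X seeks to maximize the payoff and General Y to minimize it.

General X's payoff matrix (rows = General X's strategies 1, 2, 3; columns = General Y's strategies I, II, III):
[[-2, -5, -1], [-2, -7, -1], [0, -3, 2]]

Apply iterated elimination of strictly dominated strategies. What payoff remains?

Column III is strictly dominated by I for General Y (-2<-1, -2<-1, 0<2); eliminate III.
Column I is strictly dominated by II for General Y (-5<-2, -7<-2, -3<0); eliminate I.
Row 2 is strictly dominated by row 1 (-5>-7); eliminate 2.
Row 1 is strictly dominated by row 3 (-3>-5); eliminate 1.
Only (3, II) remains, with payoff -3.

-3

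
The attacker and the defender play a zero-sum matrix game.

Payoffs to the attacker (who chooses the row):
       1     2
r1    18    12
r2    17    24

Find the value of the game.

Row minima are 12 and 17, so the attacker's maximin is 17; column maxima are 18 and 24, so the defender's minimax is 18. These differ, so the equilibrium is in mixed strategies.
Let the attacker play r1 with probability p. The defender is indifferent when 18p + 17(1−p) = 12p + 24(1−p), giving p = 7/13.
Let the defender play 1 with probability q. The attacker is indifferent when 18q + 12(1−q) = 17q + 24(1−q), giving q = 12/13.
The value is 18·(12/13) + (12)·(1/13) = 228/13.

228/13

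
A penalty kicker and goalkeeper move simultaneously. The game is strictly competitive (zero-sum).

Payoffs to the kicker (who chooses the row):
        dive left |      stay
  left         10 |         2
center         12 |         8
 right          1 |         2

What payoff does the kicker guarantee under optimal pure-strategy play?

Row minima: 2, 8, 1 → the kicker's maximin is 8.
Column maxima: 12, 8 → the goalkeeper's minimax is 8.
They coincide at (center, stay), so the value is 8.

8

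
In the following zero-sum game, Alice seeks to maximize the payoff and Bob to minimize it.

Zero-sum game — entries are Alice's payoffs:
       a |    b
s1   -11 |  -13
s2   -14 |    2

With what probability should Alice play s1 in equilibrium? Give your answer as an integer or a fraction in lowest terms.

8/9

Row minima are -13 and -14, so Alice's maximin is -13; column maxima are -11 and 2, so Bob's minimax is -11. These differ, so the equilibrium is in mixed strategies.
Let Alice play s1 with probability p. Bob is indifferent when −11p − 14(1−p) = −13p + 2(1−p), giving p = 8/9.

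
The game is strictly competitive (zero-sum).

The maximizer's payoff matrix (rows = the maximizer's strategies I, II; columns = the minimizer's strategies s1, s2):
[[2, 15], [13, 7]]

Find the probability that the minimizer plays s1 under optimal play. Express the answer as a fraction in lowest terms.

Row minima are 2 and 7, so the maximizer's maximin is 7; column maxima are 13 and 15, so the minimizer's minimax is 13. These differ, so the equilibrium is in mixed strategies.
Let the minimizer play s1 with probability q. The maximizer is indifferent when 2q + 15(1−q) = 13q + 7(1−q), giving q = 8/19.

8/19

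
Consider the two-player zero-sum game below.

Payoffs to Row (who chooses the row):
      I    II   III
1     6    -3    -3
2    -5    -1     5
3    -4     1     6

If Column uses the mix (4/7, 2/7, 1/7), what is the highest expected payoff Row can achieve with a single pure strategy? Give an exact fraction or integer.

1: (6)·(4/7) + (-3)·(2/7) + (-3)·(1/7) = 15/7.
2: (-5)·(4/7) + (-1)·(2/7) + (5)·(1/7) = -17/7.
3: (-4)·(4/7) + (1)·(2/7) + (6)·(1/7) = -8/7.
The best pure response is 1 with expected payoff 15/7.

15/7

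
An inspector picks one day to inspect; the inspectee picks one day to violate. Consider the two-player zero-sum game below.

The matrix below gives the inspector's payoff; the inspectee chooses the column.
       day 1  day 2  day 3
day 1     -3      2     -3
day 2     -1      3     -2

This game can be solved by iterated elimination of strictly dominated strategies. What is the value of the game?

Column day 2 is strictly dominated by day 1 for the inspectee (-3<2, -1<3); eliminate day 2.
Row day 1 is strictly dominated by row day 2 (-1>-3, -2>-3); eliminate day 1.
Column day 1 is strictly dominated by day 3 for the inspectee (-2<-1); eliminate day 1.
Only (day 2, day 3) remains, with payoff -2.

-2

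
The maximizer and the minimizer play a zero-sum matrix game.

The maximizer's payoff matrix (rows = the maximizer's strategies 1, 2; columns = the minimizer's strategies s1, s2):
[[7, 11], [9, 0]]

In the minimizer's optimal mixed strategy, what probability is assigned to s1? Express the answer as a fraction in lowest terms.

Row minima are 7 and 0, so the maximizer's maximin is 7; column maxima are 9 and 11, so the minimizer's minimax is 9. These differ, so the equilibrium is in mixed strategies.
Let the minimizer play s1 with probability q. The maximizer is indifferent when 7q + 11(1−q) = 9q, giving q = 11/13.

11/13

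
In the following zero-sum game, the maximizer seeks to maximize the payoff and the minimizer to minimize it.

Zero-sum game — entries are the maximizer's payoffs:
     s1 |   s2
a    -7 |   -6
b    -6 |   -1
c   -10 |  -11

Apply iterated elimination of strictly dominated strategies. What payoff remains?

-6

Row a is strictly dominated by row b (-6>-7, -1>-6); eliminate a.
Row c is strictly dominated by row b (-6>-10, -1>-11); eliminate c.
Column s2 is strictly dominated by s1 for the minimizer (-6<-1); eliminate s2.
Only (b, s1) remains, with payoff -6.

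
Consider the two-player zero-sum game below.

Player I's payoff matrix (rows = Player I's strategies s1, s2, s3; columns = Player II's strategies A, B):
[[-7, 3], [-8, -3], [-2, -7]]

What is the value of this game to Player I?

-11/3

Row s2 is strictly dominated by row s1, so Player I never plays it.
The remaining 2×2 game on (s1, s3) × (A, B) has no saddle point. Let Player I play s1 with probability p; indifference gives −7p − 2(1−p) = 3p − 7(1−p), so p = 1/3.
Similarly Player II's optimal q on A is 2/3, and the value is -7·(2/3) + (3)·(1/3) = -11/3.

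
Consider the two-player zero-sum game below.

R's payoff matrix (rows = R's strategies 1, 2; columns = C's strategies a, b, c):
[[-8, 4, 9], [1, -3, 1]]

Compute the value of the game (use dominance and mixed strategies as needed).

-5/4

Column c is strictly dominated by b for C (it gives R more in every row).
The remaining 2×2 game on (1, 2) × (a, b) has no saddle point. Let R play 1 with probability p; indifference gives −8p + (1−p) = 4p − 3(1−p), so p = 1/4.
Similarly C's optimal q on a is 7/16, and the value is -8·(7/16) + (4)·(9/16) = -5/4.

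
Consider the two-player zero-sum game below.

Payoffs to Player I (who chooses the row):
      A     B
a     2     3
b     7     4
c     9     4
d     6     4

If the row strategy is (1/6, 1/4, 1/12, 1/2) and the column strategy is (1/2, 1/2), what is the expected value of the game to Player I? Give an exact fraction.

Against (1/2, 1/2), each row's expected payoff is a: 5/2; b: 11/2; c: 13/2; d: 5.
Taking the (1/6, 1/4, 1/12, 1/2)-weighted average: (1/6)·(5/2) + (1/4)·(11/2) + (1/12)·(13/2) + (1/2)·(5) = 29/6.

29/6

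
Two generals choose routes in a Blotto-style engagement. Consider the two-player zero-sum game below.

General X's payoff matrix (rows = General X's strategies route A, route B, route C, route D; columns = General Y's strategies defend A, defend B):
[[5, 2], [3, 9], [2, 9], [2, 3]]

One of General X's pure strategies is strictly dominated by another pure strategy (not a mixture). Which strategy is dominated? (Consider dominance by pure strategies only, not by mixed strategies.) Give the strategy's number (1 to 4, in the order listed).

4

Compare route D with route B: 3 > 2, 9 > 3.
So route B strictly dominates route D for General X; route D is strictly dominated.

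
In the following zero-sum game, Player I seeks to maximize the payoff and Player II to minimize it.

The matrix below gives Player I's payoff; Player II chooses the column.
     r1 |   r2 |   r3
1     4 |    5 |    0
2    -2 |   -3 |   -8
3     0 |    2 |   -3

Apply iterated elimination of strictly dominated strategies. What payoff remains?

0

Column r1 is strictly dominated by r3 for Player II (0<4, -8<-2, -3<0); eliminate r1.
Row 2 is strictly dominated by row 1 (5>-3, 0>-8); eliminate 2.
Row 3 is strictly dominated by row 1 (5>2, 0>-3); eliminate 3.
Column r2 is strictly dominated by r3 for Player II (0<5); eliminate r2.
Only (1, r3) remains, with payoff 0.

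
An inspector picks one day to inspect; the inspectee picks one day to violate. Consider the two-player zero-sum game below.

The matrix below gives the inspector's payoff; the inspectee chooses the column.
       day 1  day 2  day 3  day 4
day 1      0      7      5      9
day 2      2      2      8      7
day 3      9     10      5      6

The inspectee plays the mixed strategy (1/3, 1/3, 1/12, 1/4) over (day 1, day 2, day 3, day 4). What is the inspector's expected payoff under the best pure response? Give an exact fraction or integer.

33/4

day 1: (0)·(1/3) + (7)·(1/3) + (5)·(1/12) + (9)·(1/4) = 5.
day 2: (2)·(1/3) + (2)·(1/3) + (8)·(1/12) + (7)·(1/4) = 15/4.
day 3: (9)·(1/3) + (10)·(1/3) + (5)·(1/12) + (6)·(1/4) = 33/4.
The best pure response is day 3 with expected payoff 33/4.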